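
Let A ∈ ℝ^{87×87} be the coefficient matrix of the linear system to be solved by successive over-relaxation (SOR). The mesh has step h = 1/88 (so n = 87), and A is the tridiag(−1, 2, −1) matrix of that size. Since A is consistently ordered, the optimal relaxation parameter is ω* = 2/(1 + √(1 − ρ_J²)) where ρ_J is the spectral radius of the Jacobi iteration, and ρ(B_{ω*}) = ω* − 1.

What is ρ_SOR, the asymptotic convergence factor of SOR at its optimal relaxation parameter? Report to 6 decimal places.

n=87: λ(B_J) = 1 − λ(A)/2 = cos(kπ/88); k=1 gives ρ_J = 0.999363.
root = sin(π/88) = 0.0356923  (since 1−cos² = sin²).
ω* = 2 / (1 + 0.0356923) = 2 / 1.0356923 ≈ 1.931075.
ρ(B_{ω*}) = ω*−1 = 0.931075

ρ_SOR = 0.931075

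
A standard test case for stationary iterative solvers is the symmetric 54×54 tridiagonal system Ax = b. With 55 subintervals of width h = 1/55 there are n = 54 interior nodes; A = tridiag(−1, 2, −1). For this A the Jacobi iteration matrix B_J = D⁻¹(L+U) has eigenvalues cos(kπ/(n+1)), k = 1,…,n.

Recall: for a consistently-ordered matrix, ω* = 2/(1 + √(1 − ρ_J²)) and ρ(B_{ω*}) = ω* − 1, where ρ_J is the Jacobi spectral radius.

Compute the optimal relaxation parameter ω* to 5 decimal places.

ω* = 1.89199

B_J for the 54×54 system has eigenvalues cos(kπ/55); ρ_J = cos(π/55) = 0.99837.
1 − cos²(π/55) = sin²(π/55) ⇒ √(1−ρ_J²) = sin(π/55) = 0.057089.
ω* = 2 / (1 + 0.057089) = 2 / 1.057089 ≈ 1.89199.
ρ_SOR = ω* − 1 = 1.89199 − 1 = 0.89199.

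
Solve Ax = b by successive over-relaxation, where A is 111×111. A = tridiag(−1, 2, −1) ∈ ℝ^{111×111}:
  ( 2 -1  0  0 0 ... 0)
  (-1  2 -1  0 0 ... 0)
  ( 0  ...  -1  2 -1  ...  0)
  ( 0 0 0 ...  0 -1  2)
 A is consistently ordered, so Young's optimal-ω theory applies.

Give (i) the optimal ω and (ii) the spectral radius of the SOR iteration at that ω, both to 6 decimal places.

B_J for the 111×111 system has eigenvalues cos(kπ/112); ρ_J = cos(π/112) = 0.999607.
√(1−ρ_J²) = |sin(π/112)| = 0.0280463
Then 2/(1+√(1−ρ_J²)) = 2/(1+0.0280463); ω* = 2/1.0280463 = 1.945438.
and ρ(B_{ω*}) = 1.945438 − 1 = 0.945438.

ω* = 1.945438, ρ_SOR = 0.945438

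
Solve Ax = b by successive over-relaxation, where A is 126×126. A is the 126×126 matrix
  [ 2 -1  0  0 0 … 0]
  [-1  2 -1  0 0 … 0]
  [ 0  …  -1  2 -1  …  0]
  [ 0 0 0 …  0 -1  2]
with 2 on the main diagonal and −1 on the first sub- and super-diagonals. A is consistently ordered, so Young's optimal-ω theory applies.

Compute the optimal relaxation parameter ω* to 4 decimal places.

With n=126, ρ(Jacobi) = cos(π/127) = 0.9997.
√(1−ρ_J²) = |sin(π/127)| = 0.02473
Young: ω* = 2/(1+√(1−ρ_J²)) = 2/(1+0.02473) = 2/1.02473 = 1.9517.
[ρ_SOR] ω* − 1 = 0.9517.

ω* = 1.9517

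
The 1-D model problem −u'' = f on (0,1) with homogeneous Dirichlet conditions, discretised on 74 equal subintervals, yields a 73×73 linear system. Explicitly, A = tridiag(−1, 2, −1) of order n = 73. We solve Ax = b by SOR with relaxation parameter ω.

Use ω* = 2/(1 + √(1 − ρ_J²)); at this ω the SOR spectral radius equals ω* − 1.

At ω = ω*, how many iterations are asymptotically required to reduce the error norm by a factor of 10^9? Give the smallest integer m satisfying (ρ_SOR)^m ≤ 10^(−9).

m = 244

spectrum of D⁻¹(L+U) = {cos(kπ/74) : 1≤k≤73}; ρ_J = cos(π/74) = 0.9990990.
√(1−ρ_J²) simplifies to sin(π/74) = 0.0424412.
So ω* = 2/1.0424412 = 1.9185734 (Young).
Hence ρ(B_{ω*}) = 1.9185734 − 1 = 0.9185734.
For 9 digits: m = 9·ln10 / (−ln 0.9185734) = 20.7233/0.0849335 = 243.994; round up → m = 244.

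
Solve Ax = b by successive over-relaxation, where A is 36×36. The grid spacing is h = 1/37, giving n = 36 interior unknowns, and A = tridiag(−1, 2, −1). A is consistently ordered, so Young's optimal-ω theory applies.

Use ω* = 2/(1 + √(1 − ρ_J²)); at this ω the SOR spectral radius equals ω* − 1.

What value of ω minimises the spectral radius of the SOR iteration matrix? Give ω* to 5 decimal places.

B_J for the 36×36 system has eigenvalues cos(kπ/37); ρ_J = cos(π/37) = 0.99640.
root = sin(π/37) = 0.084806  (since 1−cos² = sin²).
ω* = 2/(1+0.084806) = 1.84365
ρ_SOR = ω* − 1 = 1.84365 − 1 = 0.84365.

ω* = 1.84365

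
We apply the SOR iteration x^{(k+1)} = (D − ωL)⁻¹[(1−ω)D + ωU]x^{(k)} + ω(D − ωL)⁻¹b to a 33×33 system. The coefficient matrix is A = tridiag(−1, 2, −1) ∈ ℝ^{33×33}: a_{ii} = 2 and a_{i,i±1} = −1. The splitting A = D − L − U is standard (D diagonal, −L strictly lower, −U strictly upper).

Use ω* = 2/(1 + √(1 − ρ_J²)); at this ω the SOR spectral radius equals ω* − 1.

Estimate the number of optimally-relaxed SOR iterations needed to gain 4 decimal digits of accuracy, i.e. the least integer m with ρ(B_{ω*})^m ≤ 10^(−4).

ρ_J = max_k |cos(kπ/34)| = cos(π/34) = 0.9957342
√(1−ρ_J²) simplifies to sin(π/34) = 0.0922684.
[ω*] 2 ÷ (1 + 0.0922684) = 2 ÷ 1.0922684 = 1.8310518.
and ρ(B_{ω*}) = 1.8310518 − 1 = 0.8310518.
m ≥ 4·ln10 / (−ln 0.8310518) = 49.769; smallest integer m = 50.

m = 50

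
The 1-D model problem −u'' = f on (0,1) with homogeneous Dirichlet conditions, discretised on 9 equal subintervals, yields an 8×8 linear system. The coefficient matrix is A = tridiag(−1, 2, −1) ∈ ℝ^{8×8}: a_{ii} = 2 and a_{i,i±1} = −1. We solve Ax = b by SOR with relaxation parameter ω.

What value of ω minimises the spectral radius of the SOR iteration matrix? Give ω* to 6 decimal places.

ω* = 1.490291

[ρ_J] n=8: ρ(B_J) = cos(π/(n+1)) = cos(π/9) = 0.939693.
1 − cos²(π/9) = sin²(π/9) ⇒ √(1−ρ_J²) = sin(π/9) = 0.3420201.
ω* = 2/(1 + 0.3420201) = 2/1.3420201 = 1.490291.
ρ_SOR = ω* − 1 = 1.490291 − 1 = 0.490291.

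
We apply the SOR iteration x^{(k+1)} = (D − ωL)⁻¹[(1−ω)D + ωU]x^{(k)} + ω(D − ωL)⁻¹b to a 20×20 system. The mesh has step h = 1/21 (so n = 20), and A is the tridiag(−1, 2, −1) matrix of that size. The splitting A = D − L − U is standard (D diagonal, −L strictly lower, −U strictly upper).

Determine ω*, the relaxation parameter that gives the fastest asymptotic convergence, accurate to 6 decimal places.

n=20: λ(B_J) = 1 − λ(A)/2 = cos(kπ/21); k=1 gives ρ_J = 0.988831.
√(1 − cos²(π/21)) = sin(π/21) ≈ 0.1490423.
ω* = 2/(1+0.1490423) = 1.740580
ρ_SOR = ω* − 1 ≈ 0.740580.

ω* = 1.740580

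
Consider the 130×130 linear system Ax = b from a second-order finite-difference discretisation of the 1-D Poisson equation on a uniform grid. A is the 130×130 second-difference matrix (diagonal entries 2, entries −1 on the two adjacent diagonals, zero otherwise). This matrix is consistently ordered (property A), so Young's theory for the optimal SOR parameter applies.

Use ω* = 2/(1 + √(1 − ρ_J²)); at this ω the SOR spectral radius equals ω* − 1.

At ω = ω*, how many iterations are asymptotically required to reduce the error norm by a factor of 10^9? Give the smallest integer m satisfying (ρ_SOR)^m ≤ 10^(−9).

m = 433

½·tridiag(1,0,1) at n=130: λ_k = cos(kπ/131); max |λ| at k=1 ⇒ ρ_J = cos(π/131) ≈ 0.9997125.
root = sin(π/131) = 0.0239793  (since 1−cos² = sin²).
ω* = 2/(1+0.0239793) = 1.9531645
and ρ(B_{ω*}) = 1.9531645 − 1 = 0.9531645.
For 9 digits: m = 9·ln10 / (−ln 0.9531645) = 20.7233/0.0479678 = 432.025; round up → m = 433.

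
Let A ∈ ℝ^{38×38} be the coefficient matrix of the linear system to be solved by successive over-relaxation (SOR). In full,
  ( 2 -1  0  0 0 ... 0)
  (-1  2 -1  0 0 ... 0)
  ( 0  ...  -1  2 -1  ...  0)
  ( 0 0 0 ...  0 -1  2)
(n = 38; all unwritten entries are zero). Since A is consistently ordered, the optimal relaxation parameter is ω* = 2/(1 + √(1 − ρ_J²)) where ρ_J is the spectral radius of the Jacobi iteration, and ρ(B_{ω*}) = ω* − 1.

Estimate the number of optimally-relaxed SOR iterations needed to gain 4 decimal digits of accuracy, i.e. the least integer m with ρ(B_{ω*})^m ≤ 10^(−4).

½·tridiag(1,0,1) at n=38: λ_k = cos(kπ/39); max |λ| at k=1 ⇒ ρ_J = cos(π/39) ≈ 0.9967573.
root = sin(π/39) = 0.0804666  (since 1−cos² = sin²).
Young: ω* = 2/(1+√(1−ρ_J²)) = 2/(1+0.0804666) = 2/1.0804666 = 1.8510521.
Hence ρ(B_{ω*}) = 1.8510521 − 1 = 0.8510521.
4·ln10 = 9.21034; −ln(0.8510521) = 0.161282; m = ⌈9.21034/0.161282⌉ = ⌈57.107⌉ = 58.

m = 58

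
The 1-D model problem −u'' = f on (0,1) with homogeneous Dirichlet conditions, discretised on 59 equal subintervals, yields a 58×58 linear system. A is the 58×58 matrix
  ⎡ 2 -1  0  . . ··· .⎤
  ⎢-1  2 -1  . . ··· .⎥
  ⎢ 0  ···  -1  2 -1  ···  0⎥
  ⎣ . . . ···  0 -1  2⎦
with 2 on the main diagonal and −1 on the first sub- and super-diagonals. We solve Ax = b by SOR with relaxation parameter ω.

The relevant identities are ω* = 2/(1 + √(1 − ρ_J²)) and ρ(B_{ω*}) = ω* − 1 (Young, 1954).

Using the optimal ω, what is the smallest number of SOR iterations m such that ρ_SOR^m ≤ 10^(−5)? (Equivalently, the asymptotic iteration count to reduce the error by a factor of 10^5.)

[ρ_J] n=58: ρ(B_J) = cos(π/(n+1)) = cos(π/59) = 0.9985827.
root = sin(π/59) = 0.0532222  (since 1−cos² = sin²).
[ω*] 2 ÷ (1 + 0.0532222) = 2 ÷ 1.0532222 = 1.8989345.
Hence ρ(B_{ω*}) = 1.8989345 − 1 = 0.8989345.
5·ln10 = 11.5129; −ln(0.8989345) = 0.106545; m = ⌈11.5129/0.106545⌉ = ⌈108.057⌉ = 109.

m = 109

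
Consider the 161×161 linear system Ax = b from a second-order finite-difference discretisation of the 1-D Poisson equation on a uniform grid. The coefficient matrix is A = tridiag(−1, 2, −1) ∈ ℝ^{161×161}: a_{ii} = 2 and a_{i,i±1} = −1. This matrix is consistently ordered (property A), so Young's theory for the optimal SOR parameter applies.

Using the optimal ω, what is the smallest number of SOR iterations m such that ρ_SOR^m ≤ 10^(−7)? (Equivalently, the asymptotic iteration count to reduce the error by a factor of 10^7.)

n=161: λ(B_J) = 1 − λ(A)/2 = cos(kπ/162); k=1 gives ρ_J = 0.9998120.
√(1−ρ_J²) simplifies to sin(π/162) = 0.0193913.
So ω* = 2/1.0193913 = 1.9619551 (Young).
ρ_SOR = ω* − 1 = 1.9619551 − 1 = 0.9619551.
m ≥ 7·ln10 / (−ln 0.9619551) = 415.549; smallest integer m = 416.

m = 416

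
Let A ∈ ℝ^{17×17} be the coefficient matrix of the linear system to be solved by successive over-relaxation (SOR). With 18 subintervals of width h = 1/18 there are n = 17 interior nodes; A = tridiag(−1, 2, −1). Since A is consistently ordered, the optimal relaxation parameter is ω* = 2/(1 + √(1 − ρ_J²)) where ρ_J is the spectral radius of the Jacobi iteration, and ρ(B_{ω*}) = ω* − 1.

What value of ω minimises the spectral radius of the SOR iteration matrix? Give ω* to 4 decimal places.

ω* = 1.7041

n=17: λ(B_J) = 1 − λ(A)/2 = cos(kπ/18); k=1 gives ρ_J = 0.9848.
√(1−ρ_J²) simplifies to sin(π/18) = 0.17365.
ω* = 2/(1+0.17365) = 1.7041
[ρ_SOR] ω* − 1 = 0.7041.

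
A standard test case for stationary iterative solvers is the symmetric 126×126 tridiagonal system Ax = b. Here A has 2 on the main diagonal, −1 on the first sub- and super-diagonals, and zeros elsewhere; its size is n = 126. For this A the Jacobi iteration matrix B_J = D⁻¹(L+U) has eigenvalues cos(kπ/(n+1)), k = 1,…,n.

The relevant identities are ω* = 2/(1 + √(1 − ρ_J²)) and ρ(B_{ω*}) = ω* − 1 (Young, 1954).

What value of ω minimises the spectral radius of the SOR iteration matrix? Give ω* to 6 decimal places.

ω* = 1.951725

[ρ_J] n=126: ρ(B_J) = cos(π/(n+1)) = cos(π/127) = 0.999694.
root = sin(π/127) = 0.0247344  (since 1−cos² = sin²).
ω* = 2/(1 + 0.0247344) = 2/1.0247344 = 1.951725.
ρ(B_{ω*}) = ω*−1 = 0.951725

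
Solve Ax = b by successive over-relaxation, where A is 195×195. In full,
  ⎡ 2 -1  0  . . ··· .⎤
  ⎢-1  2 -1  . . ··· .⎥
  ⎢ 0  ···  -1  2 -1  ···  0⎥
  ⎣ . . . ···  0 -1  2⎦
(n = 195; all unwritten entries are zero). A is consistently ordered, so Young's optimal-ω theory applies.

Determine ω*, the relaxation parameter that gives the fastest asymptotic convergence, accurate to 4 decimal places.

ω* = 1.9684

ρ_J = max_k |cos(kπ/196)| = cos(π/196) = 0.9999
√(1−ρ_J²) simplifies to sin(π/196) = 0.01603.
ω* = 2 / (1 + 0.01603) = 2 / 1.01603 ≈ 1.9684.
ρ_SOR = ω* − 1 = 1.9684 − 1 = 0.9684.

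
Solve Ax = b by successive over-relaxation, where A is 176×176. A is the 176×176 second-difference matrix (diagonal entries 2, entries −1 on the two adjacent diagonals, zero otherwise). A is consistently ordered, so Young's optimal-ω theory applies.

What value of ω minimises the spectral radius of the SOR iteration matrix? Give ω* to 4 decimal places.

n=176: λ(B_J) = 1 − λ(A)/2 = cos(kπ/177); k=1 gives ρ_J = 0.9998.
1 − cos²(π/177) = sin²(π/177) ⇒ √(1−ρ_J²) = sin(π/177) = 0.01775.
ω* = 2 / (1 + 0.01775) = 2 / 1.01775 ≈ 1.9651.
ρ(B_{ω*}) = ω*−1 = 0.9651

ω* = 1.9651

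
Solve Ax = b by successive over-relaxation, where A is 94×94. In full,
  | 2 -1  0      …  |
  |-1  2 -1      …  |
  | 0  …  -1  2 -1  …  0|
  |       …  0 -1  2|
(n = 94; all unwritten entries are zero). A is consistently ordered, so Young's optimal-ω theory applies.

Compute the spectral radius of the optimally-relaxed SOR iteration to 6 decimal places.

With n=94, ρ(Jacobi) = cos(π/95) = 0.999453.
√(1−ρ_J²) simplifies to sin(π/95) = 0.0330634.
ω* = 2/(1 + 0.0330634) = 2/1.0330634 = 1.935990.
At ω = 1.935990 every |λ(B_ω)| = ω−1, so ρ_SOR = 0.935990.

ρ_SOR = 0.935990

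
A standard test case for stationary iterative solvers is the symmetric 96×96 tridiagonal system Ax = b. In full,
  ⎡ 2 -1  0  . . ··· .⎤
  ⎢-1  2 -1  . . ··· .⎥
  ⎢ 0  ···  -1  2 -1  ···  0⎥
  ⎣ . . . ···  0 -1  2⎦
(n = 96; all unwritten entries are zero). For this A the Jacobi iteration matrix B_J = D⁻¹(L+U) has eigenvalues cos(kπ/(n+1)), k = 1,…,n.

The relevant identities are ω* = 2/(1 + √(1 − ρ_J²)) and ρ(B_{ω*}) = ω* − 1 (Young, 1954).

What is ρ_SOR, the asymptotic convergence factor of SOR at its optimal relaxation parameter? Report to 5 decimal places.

n=96: λ(B_J) = 1 − λ(A)/2 = cos(kπ/97); k=1 gives ρ_J = 0.99948.
√(1 − cos²(π/97)) = sin(π/97) ≈ 0.032382.
[ω*] 2 ÷ (1 + 0.032382) = 2 ÷ 1.032382 = 1.93727.
At ω = 1.93727 every |λ(B_ω)| = ω−1, so ρ_SOR = 0.93727.

ρ_SOR = 0.93727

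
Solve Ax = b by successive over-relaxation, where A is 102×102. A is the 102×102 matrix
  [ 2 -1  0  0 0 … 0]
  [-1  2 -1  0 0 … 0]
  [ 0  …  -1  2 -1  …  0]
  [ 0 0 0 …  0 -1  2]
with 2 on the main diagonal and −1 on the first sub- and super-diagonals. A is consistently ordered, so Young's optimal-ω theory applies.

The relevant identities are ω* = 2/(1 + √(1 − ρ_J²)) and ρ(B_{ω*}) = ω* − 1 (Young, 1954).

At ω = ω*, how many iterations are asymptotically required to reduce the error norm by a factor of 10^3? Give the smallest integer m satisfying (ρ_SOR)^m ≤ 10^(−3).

½·tridiag(1,0,1) at n=102: λ_k = cos(kπ/103); max |λ| at k=1 ⇒ ρ_J = cos(π/103) ≈ 0.9995349.
√(1−ρ_J²) simplifies to sin(π/103) = 0.0304962.
ω* = 2 / (1 + 0.0304962) = 2 / 1.0304962 ≈ 1.9408126.
and ρ(B_{ω*}) = 1.9408126 − 1 = 0.9408126.
3·ln10 = 6.90776; −ln(0.9408126) = 0.0610113; m = ⌈6.90776/0.0610113⌉ = ⌈113.221⌉ = 114.

m = 114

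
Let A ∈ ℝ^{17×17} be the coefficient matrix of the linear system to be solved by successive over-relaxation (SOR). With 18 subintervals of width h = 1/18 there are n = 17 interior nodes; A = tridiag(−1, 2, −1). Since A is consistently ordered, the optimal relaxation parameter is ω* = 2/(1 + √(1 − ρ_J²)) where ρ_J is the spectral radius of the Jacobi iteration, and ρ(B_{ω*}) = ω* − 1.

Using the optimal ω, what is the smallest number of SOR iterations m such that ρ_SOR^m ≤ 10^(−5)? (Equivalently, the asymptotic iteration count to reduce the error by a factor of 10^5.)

n=17: λ(B_J) = 1 − λ(A)/2 = cos(kπ/18); k=1 gives ρ_J = 0.9848078.
√(1 − cos²(π/18)) = sin(π/18) ≈ 0.1736482.
ω* = 2/(1+0.1736482) = 1.7040882
and ρ(B_{ω*}) = 1.7040882 − 1 = 0.7040882.
For 5 digits: m = 5·ln10 / (−ln 0.7040882) = 11.5129/0.350852 = 32.814; round up → m = 33.

m = 33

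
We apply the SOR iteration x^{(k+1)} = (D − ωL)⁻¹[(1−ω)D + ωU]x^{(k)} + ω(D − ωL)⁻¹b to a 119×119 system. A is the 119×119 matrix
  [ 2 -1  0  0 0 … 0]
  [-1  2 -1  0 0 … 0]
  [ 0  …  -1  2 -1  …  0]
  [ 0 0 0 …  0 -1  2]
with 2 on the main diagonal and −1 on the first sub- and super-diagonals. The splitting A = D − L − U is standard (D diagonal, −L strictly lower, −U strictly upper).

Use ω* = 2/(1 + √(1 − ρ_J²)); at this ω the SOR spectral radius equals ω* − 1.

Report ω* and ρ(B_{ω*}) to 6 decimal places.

spectrum of D⁻¹(L+U) = {cos(kπ/120) : 1≤k≤119}; ρ_J = cos(π/120) = 0.999657.
root = sin(π/120) = 0.0261769  (since 1−cos² = sin²).
ω* = 2 / (1 + 0.0261769) = 2 / 1.0261769 ≈ 1.948982.
and ρ(B_{ω*}) = 1.948982 − 1 = 0.948982.

ω* = 1.948982, ρ_SOR = 0.948982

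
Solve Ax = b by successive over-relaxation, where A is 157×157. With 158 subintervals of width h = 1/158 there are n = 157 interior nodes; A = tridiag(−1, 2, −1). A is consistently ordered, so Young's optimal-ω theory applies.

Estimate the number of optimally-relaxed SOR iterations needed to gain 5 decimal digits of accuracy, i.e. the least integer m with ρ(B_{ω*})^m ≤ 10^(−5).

½·tridiag(1,0,1) at n=157: λ_k = cos(kπ/158); max |λ| at k=1 ⇒ ρ_J = cos(π/158) ≈ 0.9998023.
root = sin(π/158) = 0.0198822  (since 1−cos² = sin²).
ω* = 2 / (1 + 0.0198822) = 2 / 1.0198822 ≈ 1.9610108.
At ω = 1.9610108 every |λ(B_ω)| = ω−1, so ρ_SOR = 0.9610108.
Need (0.9610108)^m ≤ 10^(−5): m ≥ 5·ln10/|ln 0.9610108| = 11.5129/0.0397696 = 289.490 ⇒ m = 290.

m = 290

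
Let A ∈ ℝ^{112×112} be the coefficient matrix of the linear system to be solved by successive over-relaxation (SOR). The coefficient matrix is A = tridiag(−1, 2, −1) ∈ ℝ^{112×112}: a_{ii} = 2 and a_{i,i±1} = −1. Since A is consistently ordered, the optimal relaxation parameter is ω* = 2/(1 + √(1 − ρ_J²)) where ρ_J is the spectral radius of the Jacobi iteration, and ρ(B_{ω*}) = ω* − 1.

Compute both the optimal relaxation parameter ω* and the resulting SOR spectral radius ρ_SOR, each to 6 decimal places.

B_J for the 112×112 system has eigenvalues cos(kπ/113); ρ_J = cos(π/113) = 0.999614.
√(1−ρ_J²) simplifies to sin(π/113) = 0.0277981.
ω* = 2 / (1 + 0.0277981) = 2 / 1.0277981 ≈ 1.945907.
and ρ(B_{ω*}) = 1.945907 − 1 = 0.945907.

ω* = 1.945907, ρ_SOR = 0.945907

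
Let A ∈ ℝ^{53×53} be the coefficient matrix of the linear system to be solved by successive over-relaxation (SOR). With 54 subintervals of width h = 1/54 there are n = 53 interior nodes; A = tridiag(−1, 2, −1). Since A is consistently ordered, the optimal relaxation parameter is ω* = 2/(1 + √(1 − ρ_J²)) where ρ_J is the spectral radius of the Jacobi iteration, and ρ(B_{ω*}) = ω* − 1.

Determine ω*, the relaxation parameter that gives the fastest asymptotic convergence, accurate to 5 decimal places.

B_J for the 53×53 system has eigenvalues cos(kπ/54); ρ_J = cos(π/54) = 0.99831.
√(1−ρ_J²) = |sin(π/54)| = 0.058145
ω* = 2/(1+0.058145) = 1.89010
and ρ(B_{ω*}) = 1.89010 − 1 = 0.89010.

ω* = 1.89010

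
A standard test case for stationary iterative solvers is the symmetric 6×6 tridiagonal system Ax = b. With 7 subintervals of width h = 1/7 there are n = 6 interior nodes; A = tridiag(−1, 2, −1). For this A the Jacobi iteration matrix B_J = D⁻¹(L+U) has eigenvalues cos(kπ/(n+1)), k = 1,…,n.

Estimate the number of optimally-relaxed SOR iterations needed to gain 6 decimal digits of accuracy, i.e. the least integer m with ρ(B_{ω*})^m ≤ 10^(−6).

m = 15

spectrum of D⁻¹(L+U) = {cos(kπ/7) : 1≤k≤6}; ρ_J = cos(π/7) = 0.9009689.
√(1−ρ_J²) simplifies to sin(π/7) = 0.4338837.
[ω*] 2 ÷ (1 + 0.4338837) = 2 ÷ 1.4338837 = 1.3948133.
ρ_SOR = ω* − 1 = 1.3948133 − 1 = 0.3948133.
6·ln10 = 13.8155; −ln(0.3948133) = 0.929342; m = ⌈13.8155/0.929342⌉ = ⌈14.866⌉ = 15.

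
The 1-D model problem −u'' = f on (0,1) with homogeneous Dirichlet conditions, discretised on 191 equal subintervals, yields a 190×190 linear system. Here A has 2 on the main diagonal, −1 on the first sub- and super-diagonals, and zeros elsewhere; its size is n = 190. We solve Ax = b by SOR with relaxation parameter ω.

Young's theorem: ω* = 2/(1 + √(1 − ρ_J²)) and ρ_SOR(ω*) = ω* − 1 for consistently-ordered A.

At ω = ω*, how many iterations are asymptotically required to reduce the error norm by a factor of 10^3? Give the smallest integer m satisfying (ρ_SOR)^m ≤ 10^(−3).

m = 210

spectrum of D⁻¹(L+U) = {cos(kπ/191) : 1≤k≤190}; ρ_J = cos(π/191) = 0.9998647.
root = sin(π/191) = 0.0164474  (since 1−cos² = sin²).
Then 2/(1+√(1−ρ_J²)) = 2/(1+0.0164474); ω* = 2/1.0164474 = 1.9676375.
ρ_SOR = ω* − 1 = 1.9676375 − 1 = 0.9676375.
ρ_SOR^m ≤ 10^(−3) ⇔ m ≥ 3·ln10/(−ln 0.9676375) = 6.90776/0.0328977 = 209.977; m = ⌈209.977⌉ = 210.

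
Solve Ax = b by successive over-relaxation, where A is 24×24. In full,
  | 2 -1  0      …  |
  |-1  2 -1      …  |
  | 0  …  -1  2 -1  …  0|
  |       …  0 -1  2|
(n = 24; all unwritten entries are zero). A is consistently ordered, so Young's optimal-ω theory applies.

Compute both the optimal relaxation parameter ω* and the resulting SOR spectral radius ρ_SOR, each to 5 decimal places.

n=24: λ(B_J) = 1 − λ(A)/2 = cos(kπ/25); k=1 gives ρ_J = 0.99211.
√(1−ρ_J²) = |sin(π/25)| = 0.125333
So ω* = 2/1.125333 = 1.77725 (Young).
and ρ(B_{ω*}) = 1.77725 − 1 = 0.77725.

ω* = 1.77725, ρ_SOR = 0.77725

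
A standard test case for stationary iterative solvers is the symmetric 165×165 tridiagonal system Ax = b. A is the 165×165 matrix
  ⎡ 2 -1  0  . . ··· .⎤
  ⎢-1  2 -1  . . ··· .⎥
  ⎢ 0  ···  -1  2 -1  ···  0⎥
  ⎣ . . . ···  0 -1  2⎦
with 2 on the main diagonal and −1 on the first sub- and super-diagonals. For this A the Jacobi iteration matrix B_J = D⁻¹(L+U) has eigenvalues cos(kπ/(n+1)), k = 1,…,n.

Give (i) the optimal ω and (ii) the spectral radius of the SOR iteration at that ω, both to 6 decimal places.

[ρ_J] n=165: ρ(B_J) = cos(π/(n+1)) = cos(π/166) = 0.999821.
√(1 − cos²(π/166)) = sin(π/166) ≈ 0.0189241.
Young: ω* = 2/(1+√(1−ρ_J²)) = 2/(1+0.0189241) = 2/1.0189241 = 1.962855.
ρ_SOR = ω* − 1 = 1.962855 − 1 = 0.962855.

ω* = 1.962855, ρ_SOR = 0.962855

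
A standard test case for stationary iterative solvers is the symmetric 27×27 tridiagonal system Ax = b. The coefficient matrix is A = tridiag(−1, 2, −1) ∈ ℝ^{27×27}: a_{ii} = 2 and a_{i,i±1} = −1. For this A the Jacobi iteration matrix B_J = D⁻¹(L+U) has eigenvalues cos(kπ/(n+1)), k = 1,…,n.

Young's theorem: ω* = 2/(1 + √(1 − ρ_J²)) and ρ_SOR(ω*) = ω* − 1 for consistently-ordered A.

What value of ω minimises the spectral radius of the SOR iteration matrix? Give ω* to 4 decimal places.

½·tridiag(1,0,1) at n=27: λ_k = cos(kπ/28); max |λ| at k=1 ⇒ ρ_J = cos(π/28) ≈ 0.9937.
root = sin(π/28) = 0.11196  (since 1−cos² = sin²).
[ω*] 2 ÷ (1 + 0.11196) = 2 ÷ 1.11196 = 1.7986.
Hence ρ(B_{ω*}) = 1.7986 − 1 = 0.7986.

ω* = 1.7986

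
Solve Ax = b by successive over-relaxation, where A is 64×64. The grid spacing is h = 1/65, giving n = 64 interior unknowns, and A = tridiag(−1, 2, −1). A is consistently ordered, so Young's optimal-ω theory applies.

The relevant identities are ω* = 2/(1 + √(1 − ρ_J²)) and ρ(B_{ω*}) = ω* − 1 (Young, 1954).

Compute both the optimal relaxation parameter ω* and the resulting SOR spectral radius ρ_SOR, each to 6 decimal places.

n=64: λ(B_J) = 1 − λ(A)/2 = cos(kπ/65); k=1 gives ρ_J = 0.998832.
1 − cos²(π/65) = sin²(π/65) ⇒ √(1−ρ_J²) = sin(π/65) = 0.0483134.
ω* = 2/(1 + 0.0483134) = 2/1.0483134 = 1.907826.
ρ(B_{ω*}) = ω*−1 = 0.907826

ω* = 1.907826, ρ_SOR = 0.907826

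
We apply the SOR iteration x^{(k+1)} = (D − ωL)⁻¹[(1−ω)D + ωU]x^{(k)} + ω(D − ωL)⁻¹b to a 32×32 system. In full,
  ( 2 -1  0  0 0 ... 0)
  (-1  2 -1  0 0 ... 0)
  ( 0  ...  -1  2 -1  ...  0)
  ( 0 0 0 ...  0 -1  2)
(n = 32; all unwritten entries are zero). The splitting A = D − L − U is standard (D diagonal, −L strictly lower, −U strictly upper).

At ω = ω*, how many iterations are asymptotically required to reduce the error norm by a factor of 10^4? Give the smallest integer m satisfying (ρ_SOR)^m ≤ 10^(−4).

m = 49

B_J for the 32×32 system has eigenvalues cos(kπ/33); ρ_J = cos(π/33) = 0.9954719.
√(1−ρ_J²) = |sin(π/33)| = 0.0950560
Then 2/(1+√(1−ρ_J²)) = 2/(1+0.0950560); ω* = 2/1.0950560 = 1.8263906.
and ρ(B_{ω*}) = 1.8263906 − 1 = 0.8263906.
4·ln10 = 9.21034; −ln(0.8263906) = 0.190688; m = ⌈9.21034/0.190688⌉ = ⌈48.301⌉ = 49.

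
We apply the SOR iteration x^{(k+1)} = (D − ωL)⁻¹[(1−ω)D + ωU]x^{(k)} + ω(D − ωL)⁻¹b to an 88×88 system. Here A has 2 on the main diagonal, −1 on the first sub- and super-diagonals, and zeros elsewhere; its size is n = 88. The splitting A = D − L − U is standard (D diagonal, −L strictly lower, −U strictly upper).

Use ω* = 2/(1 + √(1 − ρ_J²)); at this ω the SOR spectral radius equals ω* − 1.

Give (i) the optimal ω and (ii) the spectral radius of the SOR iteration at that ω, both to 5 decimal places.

ω* = 1.93182, ρ_SOR = 0.93182

With n=88, ρ(Jacobi) = cos(π/89) = 0.99938.
root = sin(π/89) = 0.035291  (since 1−cos² = sin²).
ω* = 2/(1 + 0.035291) = 2/1.035291 = 1.93182.
ρ_SOR = ω* − 1 ≈ 0.93182.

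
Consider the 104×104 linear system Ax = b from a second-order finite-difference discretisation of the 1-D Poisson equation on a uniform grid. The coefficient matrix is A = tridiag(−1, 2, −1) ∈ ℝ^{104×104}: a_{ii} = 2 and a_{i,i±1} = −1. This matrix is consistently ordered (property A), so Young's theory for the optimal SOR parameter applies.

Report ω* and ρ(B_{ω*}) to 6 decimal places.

ω* = 1.941907, ρ_SOR = 0.941907

spectrum of D⁻¹(L+U) = {cos(kπ/105) : 1≤k≤104}; ρ_J = cos(π/105) = 0.999552.
√(1 − cos²(π/105)) = sin(π/105) ≈ 0.0299155.
ω* = 2/(1 + 0.0299155) = 2/1.0299155 = 1.941907.
ρ(B_{ω*}) = ω*−1 = 0.941907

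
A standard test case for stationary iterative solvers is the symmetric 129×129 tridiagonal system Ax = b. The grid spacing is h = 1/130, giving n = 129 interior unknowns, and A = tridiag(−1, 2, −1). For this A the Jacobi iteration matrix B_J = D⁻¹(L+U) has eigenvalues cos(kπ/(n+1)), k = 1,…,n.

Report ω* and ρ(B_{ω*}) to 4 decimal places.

½·tridiag(1,0,1) at n=129: λ_k = cos(kπ/130); max |λ| at k=1 ⇒ ρ_J = cos(π/130) ≈ 0.9997.
√(1−ρ_J²) = |sin(π/130)| = 0.02416
[ω*] 2 ÷ (1 + 0.02416) = 2 ÷ 1.02416 = 1.9528.
Hence ρ(B_{ω*}) = 1.9528 − 1 = 0.9528.

ω* = 1.9528, ρ_SOR = 0.9528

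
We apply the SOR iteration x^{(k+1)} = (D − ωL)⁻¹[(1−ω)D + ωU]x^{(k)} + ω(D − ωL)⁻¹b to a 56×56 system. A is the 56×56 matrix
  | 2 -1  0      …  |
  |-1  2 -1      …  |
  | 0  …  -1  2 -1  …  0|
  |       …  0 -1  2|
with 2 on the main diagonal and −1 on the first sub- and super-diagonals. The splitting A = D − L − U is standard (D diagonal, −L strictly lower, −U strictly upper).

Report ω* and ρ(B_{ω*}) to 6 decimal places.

n=56: λ(B_J) = 1 − λ(A)/2 = cos(kπ/57); k=1 gives ρ_J = 0.998482.
1 − cos²(π/57) = sin²(π/57) ⇒ √(1−ρ_J²) = sin(π/57) = 0.0550878.
[ω*] 2 ÷ (1 + 0.0550878) = 2 ÷ 1.0550878 = 1.895577.
ρ_SOR = ω* − 1 ≈ 0.895577.

ω* = 1.895577, ρ_SOR = 0.895577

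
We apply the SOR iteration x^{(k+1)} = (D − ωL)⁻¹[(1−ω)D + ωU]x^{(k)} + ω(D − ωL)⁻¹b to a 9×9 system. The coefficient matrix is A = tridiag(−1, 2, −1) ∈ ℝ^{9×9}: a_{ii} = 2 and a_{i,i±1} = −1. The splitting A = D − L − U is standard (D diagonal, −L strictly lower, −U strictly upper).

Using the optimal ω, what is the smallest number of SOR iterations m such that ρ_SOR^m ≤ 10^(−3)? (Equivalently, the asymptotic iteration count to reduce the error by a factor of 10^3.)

m = 11

n=9: λ(B_J) = 1 − λ(A)/2 = cos(kπ/10); k=1 gives ρ_J = 0.9510565.
√(1−ρ_J²) simplifies to sin(π/10) = 0.3090170.
ω* = 2 / (1 + 0.3090170) = 2 / 1.3090170 ≈ 1.5278640.
ρ(B_{ω*}) = ω*−1 = 0.5278640
m ≥ 3·ln10 / (−ln 0.5278640) = 10.812; smallest integer m = 11.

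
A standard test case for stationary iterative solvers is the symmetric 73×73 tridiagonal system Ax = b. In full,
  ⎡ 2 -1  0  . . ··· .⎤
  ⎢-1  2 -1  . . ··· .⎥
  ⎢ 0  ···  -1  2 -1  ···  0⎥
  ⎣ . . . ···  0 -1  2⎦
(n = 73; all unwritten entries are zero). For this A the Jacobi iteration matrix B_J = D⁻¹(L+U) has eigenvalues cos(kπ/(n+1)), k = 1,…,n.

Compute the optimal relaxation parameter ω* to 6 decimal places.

ω* = 1.918573

spectrum of D⁻¹(L+U) = {cos(kπ/74) : 1≤k≤73}; ρ_J = cos(π/74) = 0.999099.
1 − cos²(π/74) = sin²(π/74) ⇒ √(1−ρ_J²) = sin(π/74) = 0.0424412.
ω* = 2/(1 + 0.0424412) = 2/1.0424412 = 1.918573.
ρ_SOR = ω* − 1 ≈ 0.918573.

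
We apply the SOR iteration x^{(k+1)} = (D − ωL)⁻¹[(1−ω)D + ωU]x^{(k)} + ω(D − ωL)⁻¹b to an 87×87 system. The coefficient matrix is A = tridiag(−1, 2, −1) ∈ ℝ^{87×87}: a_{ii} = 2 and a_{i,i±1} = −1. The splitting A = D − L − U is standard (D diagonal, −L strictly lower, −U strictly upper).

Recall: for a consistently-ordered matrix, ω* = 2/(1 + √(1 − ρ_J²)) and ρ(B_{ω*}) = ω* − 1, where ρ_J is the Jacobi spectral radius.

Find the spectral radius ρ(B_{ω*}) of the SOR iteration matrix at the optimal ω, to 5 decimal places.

½·tridiag(1,0,1) at n=87: λ_k = cos(kπ/88); max |λ| at k=1 ⇒ ρ_J = cos(π/88) ≈ 0.99936.
√(1−ρ_J²) = |sin(π/88)| = 0.035692
ω* = 2 / (1 + 0.035692) = 2 / 1.035692 ≈ 1.93108.
ρ_SOR = ω* − 1 ≈ 0.93108.

ρ_SOR = 0.93108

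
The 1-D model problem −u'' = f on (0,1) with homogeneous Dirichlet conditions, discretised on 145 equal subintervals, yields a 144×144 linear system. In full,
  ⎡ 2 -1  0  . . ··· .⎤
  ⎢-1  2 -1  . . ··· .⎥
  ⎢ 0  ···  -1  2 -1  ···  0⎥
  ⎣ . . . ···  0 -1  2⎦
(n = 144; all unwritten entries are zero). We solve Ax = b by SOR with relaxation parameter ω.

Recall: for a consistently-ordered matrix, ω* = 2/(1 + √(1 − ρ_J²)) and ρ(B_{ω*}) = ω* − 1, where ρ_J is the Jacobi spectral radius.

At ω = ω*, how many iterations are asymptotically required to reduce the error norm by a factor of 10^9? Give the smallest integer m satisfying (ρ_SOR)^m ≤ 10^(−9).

m = 479

ρ_J = max_k |cos(kπ/145)| = cos(π/145) = 0.9997653
√(1 − cos²(π/145)) = sin(π/145) ≈ 0.0216645.
ω* = 2/(1 + 0.0216645) = 2/1.0216645 = 1.9575898.
At ω = 1.9575898 every |λ(B_ω)| = ω−1, so ρ_SOR = 0.9575898.
ρ_SOR^m ≤ 10^(−9) ⇔ m ≥ 9·ln10/(−ln 0.9575898) = 20.7233/0.0433358 = 478.203; m = ⌈478.203⌉ = 479.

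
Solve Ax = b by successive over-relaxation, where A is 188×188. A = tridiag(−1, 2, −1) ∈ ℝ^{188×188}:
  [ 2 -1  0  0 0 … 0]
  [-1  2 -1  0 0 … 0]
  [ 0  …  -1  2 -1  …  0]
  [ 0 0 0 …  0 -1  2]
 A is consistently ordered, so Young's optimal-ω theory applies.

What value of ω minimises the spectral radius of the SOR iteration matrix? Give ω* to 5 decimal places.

ω* = 1.96730

With n=188, ρ(Jacobi) = cos(π/189) = 0.99986.
√(1−ρ_J²) simplifies to sin(π/189) = 0.016621.
So ω* = 2/1.016621 = 1.96730 (Young).
ρ_SOR = ω* − 1 = 1.96730 − 1 = 0.96730.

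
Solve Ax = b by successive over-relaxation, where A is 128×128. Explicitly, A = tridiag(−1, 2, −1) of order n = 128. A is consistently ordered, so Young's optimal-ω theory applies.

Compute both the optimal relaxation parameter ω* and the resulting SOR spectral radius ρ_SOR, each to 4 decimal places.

n=128: λ(B_J) = 1 − λ(A)/2 = cos(kπ/129); k=1 gives ρ_J = 0.9997.
√(1−ρ_J²) simplifies to sin(π/129) = 0.02435.
ω* = 2/(1 + 0.02435) = 2/1.02435 = 1.9525.
ρ(B_{ω*}) = ω*−1 = 0.9525

ω* = 1.9525, ρ_SOR = 0.9525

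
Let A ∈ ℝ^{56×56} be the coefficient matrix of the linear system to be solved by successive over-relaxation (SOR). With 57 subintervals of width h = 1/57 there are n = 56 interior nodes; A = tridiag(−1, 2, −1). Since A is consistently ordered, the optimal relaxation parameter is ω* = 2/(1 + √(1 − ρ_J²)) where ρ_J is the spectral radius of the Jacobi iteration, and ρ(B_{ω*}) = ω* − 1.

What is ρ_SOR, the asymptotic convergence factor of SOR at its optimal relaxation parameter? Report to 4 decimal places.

n=56: λ(B_J) = 1 − λ(A)/2 = cos(kπ/57); k=1 gives ρ_J = 0.9985.
1 − cos²(π/57) = sin²(π/57) ⇒ √(1−ρ_J²) = sin(π/57) = 0.05509.
[ω*] 2 ÷ (1 + 0.05509) = 2 ÷ 1.05509 = 1.8956.
ρ_SOR = ω* − 1 ≈ 0.8956.

ρ_SOR = 0.8956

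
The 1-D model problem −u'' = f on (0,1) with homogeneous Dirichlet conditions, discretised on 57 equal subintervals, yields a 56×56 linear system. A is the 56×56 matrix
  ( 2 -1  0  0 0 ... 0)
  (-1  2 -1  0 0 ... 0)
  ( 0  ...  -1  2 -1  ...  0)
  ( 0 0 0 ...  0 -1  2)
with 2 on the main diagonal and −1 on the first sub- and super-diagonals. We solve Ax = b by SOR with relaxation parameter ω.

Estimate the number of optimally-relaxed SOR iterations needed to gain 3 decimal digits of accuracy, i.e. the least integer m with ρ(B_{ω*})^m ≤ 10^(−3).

With n=56, ρ(Jacobi) = cos(π/57) = 0.9984815.
√(1−ρ_J²) simplifies to sin(π/57) = 0.0550878.
ω* = 2 / (1 + 0.0550878) = 2 / 1.0550878 ≈ 1.8955768.
and ρ(B_{ω*}) = 1.8955768 − 1 = 0.8955768.
For 3 digits: m = 3·ln10 / (−ln 0.8955768) = 6.90776/0.110287 = 62.634; round up → m = 63.

m = 63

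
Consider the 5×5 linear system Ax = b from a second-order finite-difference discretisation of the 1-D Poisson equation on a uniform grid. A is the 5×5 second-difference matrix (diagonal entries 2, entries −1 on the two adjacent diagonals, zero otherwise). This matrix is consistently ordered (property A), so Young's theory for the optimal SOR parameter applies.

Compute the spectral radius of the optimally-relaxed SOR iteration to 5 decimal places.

With n=5, ρ(Jacobi) = cos(π/6) = 0.86603.
√(1−ρ_J²) = |sin(π/6)| = 0.500000
Then 2/(1+√(1−ρ_J²)) = 2/(1+0.500000); ω* = 2/1.500000 = 1.33333.
ρ_SOR = ω* − 1 = 1.33333 − 1 = 0.33333.

ρ_SOR = 0.33333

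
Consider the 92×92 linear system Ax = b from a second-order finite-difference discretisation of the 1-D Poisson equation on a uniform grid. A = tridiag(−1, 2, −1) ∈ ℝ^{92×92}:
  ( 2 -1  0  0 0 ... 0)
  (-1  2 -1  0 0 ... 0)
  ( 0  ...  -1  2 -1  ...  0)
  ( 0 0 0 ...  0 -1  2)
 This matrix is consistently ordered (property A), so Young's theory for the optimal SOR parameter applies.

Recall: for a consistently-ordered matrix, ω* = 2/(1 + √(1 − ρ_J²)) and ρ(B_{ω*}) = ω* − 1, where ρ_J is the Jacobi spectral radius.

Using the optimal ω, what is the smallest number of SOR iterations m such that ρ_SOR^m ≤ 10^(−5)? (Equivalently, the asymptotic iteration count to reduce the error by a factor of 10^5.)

m = 171

n=92: λ(B_J) = 1 − λ(A)/2 = cos(kπ/93); k=1 gives ρ_J = 0.9994295.
√(1−ρ_J²) simplifies to sin(π/93) = 0.0337741.
[ω*] 2 ÷ (1 + 0.0337741) = 2 ÷ 1.0337741 = 1.9346586.
and ρ(B_{ω*}) = 1.9346586 − 1 = 0.9346586.
Need (0.9346586)^m ≤ 10^(−5): m ≥ 5·ln10/|ln 0.9346586| = 11.5129/0.067574 = 170.375 ⇒ m = 171.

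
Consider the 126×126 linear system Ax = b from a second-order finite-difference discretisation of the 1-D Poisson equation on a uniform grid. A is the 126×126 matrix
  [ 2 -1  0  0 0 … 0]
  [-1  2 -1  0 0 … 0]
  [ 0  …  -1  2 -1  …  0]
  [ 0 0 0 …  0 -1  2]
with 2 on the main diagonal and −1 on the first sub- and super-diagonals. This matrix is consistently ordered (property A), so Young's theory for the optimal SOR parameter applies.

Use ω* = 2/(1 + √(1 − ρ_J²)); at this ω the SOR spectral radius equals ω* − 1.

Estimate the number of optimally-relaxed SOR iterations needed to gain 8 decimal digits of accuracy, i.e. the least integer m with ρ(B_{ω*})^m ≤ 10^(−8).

m = 373

n=126: λ(B_J) = 1 − λ(A)/2 = cos(kπ/127); k=1 gives ρ_J = 0.9996941.
√(1 − cos²(π/127)) = sin(π/127) ≈ 0.0247344.
So ω* = 2/1.0247344 = 1.9517252 (Young).
At ω = 1.9517252 every |λ(B_ω)| = ω−1, so ρ_SOR = 0.9517252.
8·ln10 = 18.4207; −ln(0.9517252) = 0.0494789; m = ⌈18.4207/0.0494789⌉ = ⌈372.294⌉ = 373.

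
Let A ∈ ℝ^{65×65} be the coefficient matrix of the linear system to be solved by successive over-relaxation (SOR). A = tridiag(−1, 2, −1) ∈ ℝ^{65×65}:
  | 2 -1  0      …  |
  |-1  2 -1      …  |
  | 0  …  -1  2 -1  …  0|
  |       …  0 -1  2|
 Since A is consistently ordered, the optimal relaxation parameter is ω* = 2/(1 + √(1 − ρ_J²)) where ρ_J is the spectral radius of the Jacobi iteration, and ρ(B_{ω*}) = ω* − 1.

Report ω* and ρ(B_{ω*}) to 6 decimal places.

With n=65, ρ(Jacobi) = cos(π/66) = 0.998867.
1 − cos²(π/66) = sin²(π/66) ⇒ √(1−ρ_J²) = sin(π/66) = 0.0475819.
So ω* = 2/1.0475819 = 1.909159 (Young).
[ρ_SOR] ω* − 1 = 0.909159.

ω* = 1.909159, ρ_SOR = 0.909159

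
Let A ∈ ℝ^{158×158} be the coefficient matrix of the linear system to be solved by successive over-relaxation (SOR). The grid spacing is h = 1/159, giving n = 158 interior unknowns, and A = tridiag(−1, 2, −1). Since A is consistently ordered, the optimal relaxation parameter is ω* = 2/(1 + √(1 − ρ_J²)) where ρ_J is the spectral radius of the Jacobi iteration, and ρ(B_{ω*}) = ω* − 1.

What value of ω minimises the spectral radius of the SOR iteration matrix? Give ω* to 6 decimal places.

B_J for the 158×158 system has eigenvalues cos(kπ/159); ρ_J = cos(π/159) = 0.999805.
√(1−ρ_J²) simplifies to sin(π/159) = 0.0197572.
Young: ω* = 2/(1+√(1−ρ_J²)) = 2/(1+0.0197572) = 2/1.0197572 = 1.961251.
ρ_SOR = ω* − 1 ≈ 0.961251.

ω* = 1.961251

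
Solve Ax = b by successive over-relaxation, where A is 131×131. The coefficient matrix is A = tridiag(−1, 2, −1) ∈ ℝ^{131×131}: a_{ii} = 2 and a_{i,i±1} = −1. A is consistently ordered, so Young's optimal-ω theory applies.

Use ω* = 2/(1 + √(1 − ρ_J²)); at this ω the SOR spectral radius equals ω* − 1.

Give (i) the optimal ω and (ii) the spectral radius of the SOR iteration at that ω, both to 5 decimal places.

n=131: λ(B_J) = 1 − λ(A)/2 = cos(kπ/132); k=1 gives ρ_J = 0.99972.
root = sin(π/132) = 0.023798  (since 1−cos² = sin²).
ω* = 2/(1 + 0.023798) = 2/1.023798 = 1.95351.
[ρ_SOR] ω* − 1 = 0.95351.

ω* = 1.95351, ρ_SOR = 0.95351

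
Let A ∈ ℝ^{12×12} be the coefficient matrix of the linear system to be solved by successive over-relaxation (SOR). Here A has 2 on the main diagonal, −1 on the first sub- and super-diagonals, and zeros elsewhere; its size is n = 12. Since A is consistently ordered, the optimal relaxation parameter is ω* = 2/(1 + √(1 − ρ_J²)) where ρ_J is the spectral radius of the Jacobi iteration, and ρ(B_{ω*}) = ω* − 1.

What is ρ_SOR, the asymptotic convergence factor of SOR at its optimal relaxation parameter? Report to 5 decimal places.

½·tridiag(1,0,1) at n=12: λ_k = cos(kπ/13); max |λ| at k=1 ⇒ ρ_J = cos(π/13) ≈ 0.97094.
√(1−ρ_J²) simplifies to sin(π/13) = 0.239316.
ω* = 2/(1 + 0.239316) = 2/1.239316 = 1.61379.
Hence ρ(B_{ω*}) = 1.61379 − 1 = 0.61379.

ρ_SOR = 0.61379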